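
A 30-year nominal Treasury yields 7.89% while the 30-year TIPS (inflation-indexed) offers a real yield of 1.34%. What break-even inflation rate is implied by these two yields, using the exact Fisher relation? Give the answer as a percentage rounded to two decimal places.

(1 + π) = (1 + i)/(1 + r) = 1.07890 / 1.01340 = 1.064634
Break-even inflation = 1.064634 − 1 → 6.46%.

6.46%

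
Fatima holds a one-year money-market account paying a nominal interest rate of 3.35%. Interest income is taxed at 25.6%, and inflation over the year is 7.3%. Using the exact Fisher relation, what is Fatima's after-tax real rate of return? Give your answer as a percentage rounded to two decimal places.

After-tax nominal return = 3.35% × (1 − 0.256) = 2.4924%.
1 + r = 1.024924 / 1.07300 = 0.955195
After-tax real rate = 0.955195 − 1 → -4.48%.

-4.48%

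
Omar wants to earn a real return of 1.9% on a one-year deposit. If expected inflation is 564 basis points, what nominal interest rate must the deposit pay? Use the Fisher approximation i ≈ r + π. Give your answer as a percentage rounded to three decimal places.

i ≈ r + π = 1.9% + 5.64% = 7.540%.

7.540%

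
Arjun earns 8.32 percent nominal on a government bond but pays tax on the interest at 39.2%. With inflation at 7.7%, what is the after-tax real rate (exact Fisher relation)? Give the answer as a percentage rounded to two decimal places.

-2.45%

After-tax nominal return = 8.32% × (1 − 0.392) = 5.05856%.
1 + r = 1.0505856 / 1.07700 = 0.975474
After-tax real rate = 0.975474 − 1 → -2.45%.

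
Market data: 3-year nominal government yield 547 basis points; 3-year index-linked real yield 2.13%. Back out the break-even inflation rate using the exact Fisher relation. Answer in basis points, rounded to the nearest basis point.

(1 + π) = (1 + i)/(1 + r) = 1.05470 / 1.02130 = 1.032703
Break-even inflation = 1.032703 − 1 → 327 basis points.

327 basis points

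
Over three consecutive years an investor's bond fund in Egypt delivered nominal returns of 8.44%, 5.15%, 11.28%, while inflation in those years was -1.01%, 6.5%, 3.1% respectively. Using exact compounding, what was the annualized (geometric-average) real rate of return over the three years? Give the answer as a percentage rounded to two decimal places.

5.29%

Nominal growth factor = 1.0844 × 1.0515 × 1.1128 = 1.26886642
Price-level growth factor = 0.9899 × 1.0650 × 1.0310 = 1.08692505
Real growth factor = 1.26886642 / 1.08692505 = 1.16739091
Annualized real rate = 1.16739091^(1/3) − 1 = 5.2944% → 5.29%.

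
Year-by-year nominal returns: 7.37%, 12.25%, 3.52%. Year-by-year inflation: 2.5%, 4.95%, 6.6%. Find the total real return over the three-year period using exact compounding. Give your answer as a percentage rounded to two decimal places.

8.80%

Nominal growth factor = 1.0737 × 1.1225 × 1.0352 = 1.247652
Price-level growth factor = 1.0250 × 1.0495 × 1.0660 = 1.146736
Real growth factor = 1.247652 / 1.146736 = 1.088003
Total real return = 1.088003 − 1 → 8.80%.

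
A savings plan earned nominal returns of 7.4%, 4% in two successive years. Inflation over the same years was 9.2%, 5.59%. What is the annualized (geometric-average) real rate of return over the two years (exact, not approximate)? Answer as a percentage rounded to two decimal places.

-1.58%

Nominal growth factor = 1.0740 × 1.0400 = 1.11696000
Price-level growth factor = 1.0920 × 1.0559 = 1.15304280
Real growth factor = 1.11696000 / 1.15304280 = 0.96870645
Annualized real rate = 0.96870645^(1/2) − 1 = -1.5771% → -1.58%.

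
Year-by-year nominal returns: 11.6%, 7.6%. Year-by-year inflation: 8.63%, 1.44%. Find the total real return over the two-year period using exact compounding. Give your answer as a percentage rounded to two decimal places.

8.97%

Nominal growth factor = 1.1160 × 1.0760 = 1.200816
Price-level growth factor = 1.0863 × 1.0144 = 1.101943
Real growth factor = 1.200816 / 1.101943 = 1.089726
Total real return = 1.089726 − 1 → 8.97%.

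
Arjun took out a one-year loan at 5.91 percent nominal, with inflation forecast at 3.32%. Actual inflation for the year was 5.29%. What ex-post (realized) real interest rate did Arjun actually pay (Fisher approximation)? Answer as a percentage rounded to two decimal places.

0.62%

Ex-post: 5.91% − 5.29% = 0.620%
So the realized real rate is 0.62%.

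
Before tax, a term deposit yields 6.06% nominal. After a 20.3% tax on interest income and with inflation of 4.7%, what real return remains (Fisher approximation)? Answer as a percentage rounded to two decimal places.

0.13%

After-tax nominal return = 6.06% × (1 − 0.203) = 4.82982%.
r ≈ 4.82982% − 4.7% → 0.13%.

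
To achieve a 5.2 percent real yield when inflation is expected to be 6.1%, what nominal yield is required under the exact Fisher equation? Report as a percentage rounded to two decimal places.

11.62%

(1 + i) = (1 + r)(1 + π) = 1.05200 × 1.06100 = 1.116172
i = 1.116172 − 1, so the required nominal rate is 11.62%.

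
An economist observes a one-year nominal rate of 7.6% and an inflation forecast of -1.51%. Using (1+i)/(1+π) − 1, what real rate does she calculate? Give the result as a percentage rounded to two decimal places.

1 + r = 1.07600 / 0.98490 = 1.092497
r = 1.092497 − 1 = 9.2497%, i.e. 9.25%.

9.25%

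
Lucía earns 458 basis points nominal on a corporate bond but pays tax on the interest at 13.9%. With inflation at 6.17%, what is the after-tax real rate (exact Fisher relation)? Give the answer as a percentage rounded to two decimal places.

-2.10%

After-tax nominal return = 4.58% × (1 − 0.139) = 3.94338%.
1 + r = 1.0394338 / 1.06170 = 0.979028
After-tax real rate = 0.979028 − 1 → -2.10%.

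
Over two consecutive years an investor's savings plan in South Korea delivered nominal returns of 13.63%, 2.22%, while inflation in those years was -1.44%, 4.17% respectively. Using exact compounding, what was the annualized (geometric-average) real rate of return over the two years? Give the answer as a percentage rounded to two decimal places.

Nominal growth factor = 1.1363 × 1.0222 = 1.16152586
Price-level growth factor = 0.9856 × 1.0417 = 1.02669952
Real growth factor = 1.16152586 / 1.02669952 = 1.13132015
Annualized real rate = 1.13132015^(1/2) − 1 = 6.3635% → 6.36%.

6.36%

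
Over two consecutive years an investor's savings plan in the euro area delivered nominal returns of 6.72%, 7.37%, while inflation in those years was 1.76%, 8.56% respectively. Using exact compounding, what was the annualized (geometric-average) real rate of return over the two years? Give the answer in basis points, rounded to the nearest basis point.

Compound the nominal returns: 1.0672 × 1.0737 = 1.14585264.
Compound inflation: 1.0176 × 1.0856 = 1.10470656.
Deflate: 1.14585264 / 1.10470656 = 1.03724616.
Annualized real rate = 1.03724616^(1/2) − 1 = 1.8453% → 185 basis points.

185 basis points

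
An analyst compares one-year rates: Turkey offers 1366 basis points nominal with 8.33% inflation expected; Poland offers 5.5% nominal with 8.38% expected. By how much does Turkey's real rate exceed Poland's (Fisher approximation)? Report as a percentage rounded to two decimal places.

Turkey: 13.66% − 8.33% = 5.330%
Poland: 5.5% − 8.38% = -2.880%
Differential = 8.210% → 8.21%.

8.21%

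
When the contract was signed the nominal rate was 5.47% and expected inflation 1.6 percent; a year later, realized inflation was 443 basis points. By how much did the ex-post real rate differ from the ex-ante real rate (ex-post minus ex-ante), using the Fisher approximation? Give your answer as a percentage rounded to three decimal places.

Ex-ante: 5.47% − 1.6% = 3.870%
Ex-post: 5.47% − 4.43% = 1.040%
Difference (ex-post − ex-ante) = -2.8300% → -2.830%.

-2.830%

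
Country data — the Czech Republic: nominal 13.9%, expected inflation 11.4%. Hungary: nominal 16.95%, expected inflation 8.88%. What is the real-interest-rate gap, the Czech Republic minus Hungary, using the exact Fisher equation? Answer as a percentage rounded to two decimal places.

-5.17%

The Czech Republic: (1 + 0.1390)/(1 + 0.1140) − 1 = 2.2442%
Hungary: (1 + 0.1695)/(1 + 0.0888) − 1 = 7.4118%
Differential = 2.2442% − 7.4118% = -5.1677% → -5.17%.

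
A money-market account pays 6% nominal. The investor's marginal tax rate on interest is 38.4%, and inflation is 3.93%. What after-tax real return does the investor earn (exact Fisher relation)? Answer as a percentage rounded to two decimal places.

After-tax nominal return = 6% × (1 − 0.384) = 3.6960%.
1 + r = 1.03696 / 1.03930 = 0.997748
After-tax real rate = 0.997748 − 1 → -0.23%.

-0.23%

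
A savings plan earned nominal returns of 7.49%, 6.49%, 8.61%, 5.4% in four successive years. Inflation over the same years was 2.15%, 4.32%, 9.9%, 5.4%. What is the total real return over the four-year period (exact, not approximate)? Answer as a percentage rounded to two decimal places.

Nominal growth factor = 1.0749 × 1.0649 × 1.0861 × 1.0540 = 1.310350
Price-level growth factor = 1.0215 × 1.0432 × 1.0990 × 1.0540 = 1.234367
Real growth factor = 1.310350 / 1.234367 = 1.061556
Total real return = 1.061556 − 1 → 6.16%.

6.16%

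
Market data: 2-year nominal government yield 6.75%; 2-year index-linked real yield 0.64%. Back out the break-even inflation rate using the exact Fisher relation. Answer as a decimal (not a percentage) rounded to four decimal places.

0.0607

(1 + π) = (1 + i)/(1 + r) = 1.06750 / 1.00640 = 1.060711
Break-even inflation = 1.060711 − 1 → 0.0607.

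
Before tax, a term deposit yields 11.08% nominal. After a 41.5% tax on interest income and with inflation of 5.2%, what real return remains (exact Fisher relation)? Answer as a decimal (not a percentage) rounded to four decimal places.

0.0122

After-tax nominal return = 11.08% × (1 − 0.415) = 6.4818%.
1 + r = 1.064818 / 1.05200 = 1.012184
After-tax real rate = 1.012184 − 1 → 0.0122.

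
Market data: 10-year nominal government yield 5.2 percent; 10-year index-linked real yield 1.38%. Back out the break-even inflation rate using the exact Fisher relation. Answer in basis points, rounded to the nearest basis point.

377 basis points

(1 + π) = (1 + i)/(1 + r) = 1.05200 / 1.01380 = 1.037680
Break-even inflation = 1.037680 − 1 → 377 basis points.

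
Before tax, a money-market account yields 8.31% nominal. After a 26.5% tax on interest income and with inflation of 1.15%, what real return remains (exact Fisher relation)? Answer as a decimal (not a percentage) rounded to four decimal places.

After-tax nominal return = 8.31% × (1 − 0.265) = 6.10785%.
1 + r = 1.0610785 / 1.01150 = 1.049015
After-tax real rate = 1.049015 − 1 → 0.0490.

0.0490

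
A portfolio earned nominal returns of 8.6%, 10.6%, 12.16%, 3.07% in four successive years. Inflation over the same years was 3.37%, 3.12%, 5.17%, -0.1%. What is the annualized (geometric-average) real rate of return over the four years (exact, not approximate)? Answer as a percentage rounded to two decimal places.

5.52%

Nominal growth factor = 1.0860 × 1.1060 × 1.1216 × 1.0307 = 1.38852988
Price-level growth factor = 1.0337 × 1.0312 × 1.0517 × 0.9990 = 1.11994007
Real growth factor = 1.38852988 / 1.11994007 = 1.23982516
Annualized real rate = 1.23982516^(1/4) − 1 = 5.5213% → 5.52%.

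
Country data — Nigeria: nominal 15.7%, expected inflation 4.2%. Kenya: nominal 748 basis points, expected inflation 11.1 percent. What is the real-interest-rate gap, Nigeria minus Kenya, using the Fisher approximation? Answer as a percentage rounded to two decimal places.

Nigeria: 15.7% − 4.2% = 11.500%
Kenya: 7.48% − 11.1% = -3.620%
Differential = 15.120% → 15.12%.

15.12%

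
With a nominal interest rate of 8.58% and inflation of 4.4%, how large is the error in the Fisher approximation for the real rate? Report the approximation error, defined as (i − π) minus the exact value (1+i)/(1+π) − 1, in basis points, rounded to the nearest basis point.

Approximate: r ≈ 8.580% − 4.400% = 4.1800%
Exact: (1 + 0.0858)/(1 + 0.0440) − 1 = 4.0038%
Error = 4.1800% − 4.0038% = 0.1762% → 18 basis points.

18 basis points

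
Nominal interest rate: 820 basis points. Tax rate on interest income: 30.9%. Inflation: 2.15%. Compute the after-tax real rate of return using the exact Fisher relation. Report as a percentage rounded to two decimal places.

After-tax nominal return = 8.2% × (1 − 0.309) = 5.6662%.
1 + r = 1.056662 / 1.02150 = 1.034422
After-tax real rate = 1.034422 − 1 → 3.44%.

3.44%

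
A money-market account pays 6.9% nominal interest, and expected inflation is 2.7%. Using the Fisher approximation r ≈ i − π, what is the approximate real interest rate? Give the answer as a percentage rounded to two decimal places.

4.20%

r ≈ i − π = 6.9% − 2.7% = 4.20%.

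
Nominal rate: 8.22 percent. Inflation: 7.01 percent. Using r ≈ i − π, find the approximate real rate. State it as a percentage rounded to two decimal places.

r ≈ i − π = 8.22% − 7.01% = 1.21%.

1.21%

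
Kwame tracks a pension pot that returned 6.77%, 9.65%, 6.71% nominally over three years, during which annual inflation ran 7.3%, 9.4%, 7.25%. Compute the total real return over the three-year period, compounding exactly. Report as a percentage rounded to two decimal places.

-0.77%

Compound the nominal returns: 1.0677 × 1.0965 × 1.0671 = 1.249289.
Compound inflation: 1.0730 × 1.0940 × 1.0725 = 1.258967.
Deflate: 1.249289 / 1.258967 = 0.992313.
Total real return = 0.992313 − 1 → -0.77%.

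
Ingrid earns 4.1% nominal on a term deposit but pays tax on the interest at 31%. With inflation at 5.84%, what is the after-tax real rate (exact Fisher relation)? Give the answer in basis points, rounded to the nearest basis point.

-284 basis points

After-tax nominal return = 4.1% × (1 − 0.31) = 2.8290%.
1 + r = 1.02829 / 1.05840 = 0.971551
After-tax real rate = 0.971551 − 1 → -284 basis points.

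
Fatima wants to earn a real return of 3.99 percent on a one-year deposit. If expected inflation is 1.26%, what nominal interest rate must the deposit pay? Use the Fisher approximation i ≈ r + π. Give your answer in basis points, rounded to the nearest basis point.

i ≈ r + π = 3.99% + 1.26% = 525 basis points.

525 basis points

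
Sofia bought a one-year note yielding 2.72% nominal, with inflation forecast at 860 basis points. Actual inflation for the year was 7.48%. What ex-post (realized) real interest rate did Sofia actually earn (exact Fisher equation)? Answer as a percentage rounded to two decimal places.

-4.43%

Ex-post: (1 + 0.0272)/(1 + 0.0748) − 1 = -4.4287%
So the realized real rate is -4.43%.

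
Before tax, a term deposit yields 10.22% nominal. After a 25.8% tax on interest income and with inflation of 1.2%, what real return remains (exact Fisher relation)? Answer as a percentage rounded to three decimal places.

After-tax nominal return = 10.22% × (1 − 0.258) = 7.58324%.
1 + r = 1.0758324 / 1.01200 = 1.0630755
After-tax real rate = 1.0630755 − 1 → 6.308%.

6.308%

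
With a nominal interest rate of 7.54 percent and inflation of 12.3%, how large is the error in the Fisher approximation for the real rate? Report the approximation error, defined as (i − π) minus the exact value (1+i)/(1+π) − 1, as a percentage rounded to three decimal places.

-0.521%

Approximate: r ≈ 7.540% − 12.300% = -4.7600%
Exact: (1 + 0.0754)/(1 + 0.1230) − 1 = -4.2386%
Error = -4.7600% − (-4.2386%) = -0.5214% → -0.521%.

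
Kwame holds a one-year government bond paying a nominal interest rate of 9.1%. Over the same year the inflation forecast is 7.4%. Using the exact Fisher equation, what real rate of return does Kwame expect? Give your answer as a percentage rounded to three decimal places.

By the Fisher equation, 1 + r = (1 + i)/(1 + π).
1 + r = 1.09100 / 1.07400 = 1.015829
r = 1.015829 − 1 = 1.5829%, i.e. 1.583%.

1.583%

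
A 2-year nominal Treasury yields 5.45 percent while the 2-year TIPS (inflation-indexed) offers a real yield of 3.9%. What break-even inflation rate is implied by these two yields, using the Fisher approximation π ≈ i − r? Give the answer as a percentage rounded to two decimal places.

1.55%

π ≈ i − r = 5.45% − 3.9% → 1.55%.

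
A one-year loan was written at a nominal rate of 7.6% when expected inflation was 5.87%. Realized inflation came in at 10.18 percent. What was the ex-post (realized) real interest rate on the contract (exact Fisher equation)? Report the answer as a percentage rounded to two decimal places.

-2.34%

Ex-post: (1 + 0.0760)/(1 + 0.1018) − 1 = -2.3416%
So the realized real rate is -2.34%.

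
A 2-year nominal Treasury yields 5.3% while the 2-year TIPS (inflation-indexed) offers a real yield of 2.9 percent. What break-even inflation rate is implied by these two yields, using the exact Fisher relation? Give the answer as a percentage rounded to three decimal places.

(1 + π) = (1 + i)/(1 + r) = 1.05300 / 1.02900 = 1.023324
Break-even inflation = 1.023324 − 1 → 2.332%.

2.332%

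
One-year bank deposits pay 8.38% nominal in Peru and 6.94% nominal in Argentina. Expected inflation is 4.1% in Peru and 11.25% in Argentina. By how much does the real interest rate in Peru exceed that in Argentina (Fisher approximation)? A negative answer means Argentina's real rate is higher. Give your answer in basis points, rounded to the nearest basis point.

859 basis points

Peru: 8.38% − 4.1% = 4.280%
Argentina: 6.94% − 11.25% = -4.310%
Differential = 8.590% → 859 basis points.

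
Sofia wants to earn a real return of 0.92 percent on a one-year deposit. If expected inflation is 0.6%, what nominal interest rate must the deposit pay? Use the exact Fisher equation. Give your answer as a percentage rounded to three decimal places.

1.526%

(1 + i) = (1 + r)(1 + π) = 1.00920 × 1.00600 = 1.0152552
i = 1.0152552 − 1, so the required nominal rate is 1.526%.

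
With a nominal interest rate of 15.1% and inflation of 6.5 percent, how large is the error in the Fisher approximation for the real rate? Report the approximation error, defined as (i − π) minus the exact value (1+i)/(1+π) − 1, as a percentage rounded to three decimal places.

0.525%

Approximate: r ≈ 15.100% − 6.500% = 8.6000%
Exact: (1 + 0.1510)/(1 + 0.0650) − 1 = 8.0751%
Error = 8.6000% − 8.0751% = 0.5249% → 0.525%.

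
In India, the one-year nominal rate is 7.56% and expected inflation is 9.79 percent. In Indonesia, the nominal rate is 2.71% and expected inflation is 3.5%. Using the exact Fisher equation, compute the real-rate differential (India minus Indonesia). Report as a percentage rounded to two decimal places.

India: (1 + 0.0756)/(1 + 0.0979) − 1 = -2.0312%
Indonesia: (1 + 0.0271)/(1 + 0.0350) − 1 = -0.7633%
Differential = -2.0312% − (-0.7633%) = -1.2679% → -1.27%.

-1.27%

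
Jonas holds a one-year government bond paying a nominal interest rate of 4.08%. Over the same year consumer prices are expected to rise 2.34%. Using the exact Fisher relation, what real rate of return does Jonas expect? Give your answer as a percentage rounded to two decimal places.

By the Fisher relation, 1 + r = (1 + i)/(1 + π).
1 + r = 1.04080 / 1.02340 = 1.017002
r = 1.017002 − 1 = 1.7002%, i.e. 1.70%.

1.70%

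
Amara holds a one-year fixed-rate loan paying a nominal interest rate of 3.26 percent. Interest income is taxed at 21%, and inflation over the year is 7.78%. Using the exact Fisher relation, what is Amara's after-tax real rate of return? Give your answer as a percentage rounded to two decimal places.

-4.83%

After-tax nominal return = 3.26% × (1 − 0.21) = 2.5754%.
1 + r = 1.025754 / 1.07780 = 0.951711
After-tax real rate = 0.951711 − 1 → -4.83%.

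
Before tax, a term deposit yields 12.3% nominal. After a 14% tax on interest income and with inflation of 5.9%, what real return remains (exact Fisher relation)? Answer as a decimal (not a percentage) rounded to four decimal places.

After-tax nominal return = 12.3% × (1 − 0.14) = 10.5780%.
1 + r = 1.10578 / 1.05900 = 1.044174
After-tax real rate = 1.044174 − 1 → 0.0442.

0.0442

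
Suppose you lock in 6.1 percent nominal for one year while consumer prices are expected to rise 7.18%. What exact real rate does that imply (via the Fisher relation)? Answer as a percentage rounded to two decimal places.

By the Fisher relation, 1 + r = (1 + i)/(1 + π).
1 + r = 1.06100 / 1.07180 = 0.989923
r = 0.989923 − 1 = -1.0077%, i.e. -1.01%.

-1.01%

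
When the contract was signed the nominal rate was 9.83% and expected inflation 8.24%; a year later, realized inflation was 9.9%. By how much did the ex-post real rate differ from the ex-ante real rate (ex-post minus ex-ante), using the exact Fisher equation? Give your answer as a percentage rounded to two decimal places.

-1.53%

Ex-ante: (1 + 0.0983)/(1 + 0.0824) − 1 = 1.4690%
Ex-post: (1 + 0.0983)/(1 + 0.0990) − 1 = -0.0637%
Difference (ex-post − ex-ante) = -1.5327% → -1.53%.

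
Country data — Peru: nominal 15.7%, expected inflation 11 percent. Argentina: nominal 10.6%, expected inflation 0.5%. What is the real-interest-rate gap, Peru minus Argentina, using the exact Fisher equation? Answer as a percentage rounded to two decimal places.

-5.82%

Peru: (1 + 0.1570)/(1 + 0.1100) − 1 = 4.2342%
Argentina: (1 + 0.1060)/(1 + 0.0050) − 1 = 10.0498%
Differential = 4.2342% − 10.0498% = -5.8155% → -5.82%.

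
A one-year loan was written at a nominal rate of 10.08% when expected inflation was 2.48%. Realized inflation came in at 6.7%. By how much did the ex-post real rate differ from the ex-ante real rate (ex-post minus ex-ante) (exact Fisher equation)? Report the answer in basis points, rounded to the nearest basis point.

Ex-ante: (1 + 0.1008)/(1 + 0.0248) − 1 = 7.4161%
Ex-post: (1 + 0.1008)/(1 + 0.0670) − 1 = 3.1678%
Difference (ex-post − ex-ante) = -4.2483% → -425 basis points.

-425 basis points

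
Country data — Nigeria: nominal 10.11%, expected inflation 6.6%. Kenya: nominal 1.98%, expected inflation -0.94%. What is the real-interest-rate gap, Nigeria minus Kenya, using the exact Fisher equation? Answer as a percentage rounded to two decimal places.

Nigeria: (1 + 0.1011)/(1 + 0.0660) − 1 = 3.29268%
Kenya: (1 + 0.0198)/(1 − 0.0094) − 1 = 2.94771%
Differential = 3.29268% − 2.94771% = 0.34497% → 0.34%.

0.34%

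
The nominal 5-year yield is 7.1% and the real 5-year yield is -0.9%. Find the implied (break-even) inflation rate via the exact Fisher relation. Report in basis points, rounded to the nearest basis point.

807 basis points

(1 + π) = (1 + i)/(1 + r) = 1.07100 / 0.99100 = 1.080727
Break-even inflation = 1.080727 − 1 → 807 basis points.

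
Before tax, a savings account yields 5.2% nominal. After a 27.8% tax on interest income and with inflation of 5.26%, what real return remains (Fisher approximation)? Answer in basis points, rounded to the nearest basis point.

-151 basis points

After-tax nominal return = 5.2% × (1 − 0.278) = 3.7544%.
r ≈ 3.7544% − 5.26% → -151 basis points.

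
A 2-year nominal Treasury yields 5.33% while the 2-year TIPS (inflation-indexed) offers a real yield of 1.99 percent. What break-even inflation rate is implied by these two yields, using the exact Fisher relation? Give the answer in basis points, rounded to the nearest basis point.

(1 + π) = (1 + i)/(1 + r) = 1.05330 / 1.01990 = 1.032748
Break-even inflation = 1.032748 − 1 → 327 basis points.

327 basis points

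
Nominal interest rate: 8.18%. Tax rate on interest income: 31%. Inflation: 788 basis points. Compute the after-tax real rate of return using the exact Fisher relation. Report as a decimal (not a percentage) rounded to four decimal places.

-0.0207

After-tax nominal return = 8.18% × (1 − 0.31) = 5.6442%.
1 + r = 1.056442 / 1.07880 = 0.979275
After-tax real rate = 0.979275 − 1 → -0.0207.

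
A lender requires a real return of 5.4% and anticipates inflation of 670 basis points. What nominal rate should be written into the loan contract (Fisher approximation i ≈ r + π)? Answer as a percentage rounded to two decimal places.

12.10%

i ≈ r + π = 5.4% + 6.7% = 12.10%.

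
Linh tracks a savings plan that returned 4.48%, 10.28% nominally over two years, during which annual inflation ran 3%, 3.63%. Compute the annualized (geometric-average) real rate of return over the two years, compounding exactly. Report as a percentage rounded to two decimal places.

3.90%

Compound the nominal returns: 1.0448 × 1.1028 = 1.15220544.
Compound inflation: 1.0300 × 1.0363 = 1.06738900.
Deflate: 1.15220544 / 1.06738900 = 1.07946160.
Annualized real rate = 1.07946160^(1/2) − 1 = 3.8971% → 3.90%.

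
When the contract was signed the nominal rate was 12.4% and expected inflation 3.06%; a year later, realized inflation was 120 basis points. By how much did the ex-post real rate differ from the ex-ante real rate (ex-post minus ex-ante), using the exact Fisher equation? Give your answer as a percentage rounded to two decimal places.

Ex-ante: (1 + 0.1240)/(1 + 0.0306) − 1 = 9.0627%
Ex-post: (1 + 0.1240)/(1 + 0.0120) − 1 = 11.0672%
Difference (ex-post − ex-ante) = 2.0045% → 2.00%.

2.00%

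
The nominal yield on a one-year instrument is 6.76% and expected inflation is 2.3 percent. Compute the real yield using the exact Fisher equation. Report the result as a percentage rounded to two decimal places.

4.36%

By the Fisher identity, 1 + r = (1 + i)/(1 + π).
1 + r = 1.06760 / 1.02300 = 1.043597
r = 1.043597 − 1 = 4.3597%, i.e. 4.36%.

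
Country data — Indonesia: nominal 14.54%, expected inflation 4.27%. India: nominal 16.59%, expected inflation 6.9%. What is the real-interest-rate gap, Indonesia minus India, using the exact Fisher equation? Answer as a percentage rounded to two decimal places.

Indonesia: (1 + 0.1454)/(1 + 0.0427) − 1 = 9.8494%
India: (1 + 0.1659)/(1 + 0.0690) − 1 = 9.0645%
Differential = 9.8494% − 9.0645% = 0.7849% → 0.78%.

0.78%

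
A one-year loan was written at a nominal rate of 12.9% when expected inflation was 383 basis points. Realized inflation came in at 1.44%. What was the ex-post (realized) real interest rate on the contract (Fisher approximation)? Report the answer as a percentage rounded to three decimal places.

Ex-post: 12.9% − 1.44% = 11.460%
So the realized real rate is 11.460%.

11.460%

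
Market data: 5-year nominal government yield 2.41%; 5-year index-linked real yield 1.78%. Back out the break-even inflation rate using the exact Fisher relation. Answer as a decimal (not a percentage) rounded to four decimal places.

0.0062

(1 + π) = (1 + i)/(1 + r) = 1.02410 / 1.01780 = 1.006190
Break-even inflation = 1.006190 − 1 → 0.0062.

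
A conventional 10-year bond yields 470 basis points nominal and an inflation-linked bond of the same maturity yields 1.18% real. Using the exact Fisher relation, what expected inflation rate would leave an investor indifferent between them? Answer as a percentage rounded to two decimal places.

3.48%

(1 + π) = (1 + i)/(1 + r) = 1.04700 / 1.01180 = 1.034789
Break-even inflation = 1.034789 − 1 → 3.48%.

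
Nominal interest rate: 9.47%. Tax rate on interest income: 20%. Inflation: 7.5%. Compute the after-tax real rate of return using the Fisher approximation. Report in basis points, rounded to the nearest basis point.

After-tax nominal return = 9.47% × (1 − 0.2) = 7.5760%.
r ≈ 7.5760% − 7.5% → 8 basis points.

8 basis points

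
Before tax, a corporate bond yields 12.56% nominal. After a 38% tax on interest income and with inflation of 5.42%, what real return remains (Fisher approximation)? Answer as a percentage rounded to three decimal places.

2.367%

After-tax nominal return = 12.56% × (1 − 0.38) = 7.7872%.
r ≈ 7.7872% − 5.42% → 2.367%.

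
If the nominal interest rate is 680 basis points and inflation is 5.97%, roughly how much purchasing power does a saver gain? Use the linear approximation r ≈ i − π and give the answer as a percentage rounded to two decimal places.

0.83%

r ≈ i − π = 6.8% − 5.97% = 0.83%.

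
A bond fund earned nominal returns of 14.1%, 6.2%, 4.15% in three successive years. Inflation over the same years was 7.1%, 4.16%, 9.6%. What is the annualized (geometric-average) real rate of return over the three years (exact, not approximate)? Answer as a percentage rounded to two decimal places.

Nominal growth factor = 1.1410 × 1.0620 × 1.0415 = 1.26202929
Price-level growth factor = 1.0710 × 1.0416 × 1.0960 = 1.22264675
Real growth factor = 1.26202929 / 1.22264675 = 1.03221090
Annualized real rate = 1.03221090^(1/3) − 1 = 1.0624% → 1.06%.

1.06%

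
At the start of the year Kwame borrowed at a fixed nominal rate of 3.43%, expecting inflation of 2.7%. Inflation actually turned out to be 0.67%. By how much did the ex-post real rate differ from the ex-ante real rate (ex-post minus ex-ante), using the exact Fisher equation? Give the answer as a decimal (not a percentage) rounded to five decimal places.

0.02031

Ex-ante: (1 + 0.0343)/(1 + 0.0270) − 1 = 0.7108%
Ex-post: (1 + 0.0343)/(1 + 0.0067) − 1 = 2.7416%
Difference (ex-post − ex-ante) = 2.0308% → 0.02031.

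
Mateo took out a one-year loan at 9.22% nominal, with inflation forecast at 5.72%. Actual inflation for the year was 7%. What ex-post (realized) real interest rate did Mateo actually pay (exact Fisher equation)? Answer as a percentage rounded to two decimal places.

2.07%

Ex-post: (1 + 0.0922)/(1 + 0.0700) − 1 = 2.0748%
So the realized real rate is 2.07%.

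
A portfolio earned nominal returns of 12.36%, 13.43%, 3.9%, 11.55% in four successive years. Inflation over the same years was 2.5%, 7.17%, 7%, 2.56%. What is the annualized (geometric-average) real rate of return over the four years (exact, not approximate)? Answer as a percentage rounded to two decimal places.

5.21%

Nominal growth factor = 1.1236 × 1.1343 × 1.0390 × 1.1155 = 1.47715063
Price-level growth factor = 1.0250 × 1.0717 × 1.0700 × 1.0256 = 1.20547688
Real growth factor = 1.47715063 / 1.20547688 = 1.22536621
Annualized real rate = 1.22536621^(1/4) − 1 = 5.2123% → 5.21%.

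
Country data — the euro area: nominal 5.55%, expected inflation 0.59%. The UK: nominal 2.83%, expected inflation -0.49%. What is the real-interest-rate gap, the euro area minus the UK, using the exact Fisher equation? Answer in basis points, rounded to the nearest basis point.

159 basis points

The euro area: (1 + 0.0555)/(1 + 0.0059) − 1 = 4.9309%
The UK: (1 + 0.0283)/(1 − 0.0049) − 1 = 3.3363%
Differential = 4.9309% − 3.3363% = 1.5946% → 159 basis points.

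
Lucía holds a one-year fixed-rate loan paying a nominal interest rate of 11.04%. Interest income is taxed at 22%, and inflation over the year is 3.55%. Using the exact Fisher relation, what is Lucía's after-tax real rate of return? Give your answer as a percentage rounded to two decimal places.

4.89%

After-tax nominal return = 11.04% × (1 − 0.22) = 8.6112%.
1 + r = 1.086112 / 1.03550 = 1.048877
After-tax real rate = 1.048877 − 1 → 4.89%.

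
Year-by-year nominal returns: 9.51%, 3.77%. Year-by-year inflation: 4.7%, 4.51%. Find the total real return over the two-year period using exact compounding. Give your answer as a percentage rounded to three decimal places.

3.853%

Nominal growth factor = 1.0951 × 1.0377 = 1.1363853
Price-level growth factor = 1.0470 × 1.0451 = 1.0942197
Real growth factor = 1.1363853 / 1.0942197 = 1.0385348
Total real return = 1.0385348 − 1 → 3.853%.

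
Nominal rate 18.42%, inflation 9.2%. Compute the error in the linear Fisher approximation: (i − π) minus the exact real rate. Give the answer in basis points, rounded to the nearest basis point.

Approximate: r ≈ 18.420% − 9.200% = 9.2200%
Exact: (1 + 0.1842)/(1 + 0.0920) − 1 = 8.4432%
Error = 9.2200% − 8.4432% = 0.7768% → 78 basis points.

78 basis points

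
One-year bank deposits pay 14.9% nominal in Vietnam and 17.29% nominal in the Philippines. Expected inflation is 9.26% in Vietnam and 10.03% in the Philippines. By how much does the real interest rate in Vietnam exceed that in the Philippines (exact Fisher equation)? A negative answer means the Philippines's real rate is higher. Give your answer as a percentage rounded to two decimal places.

Vietnam: (1 + 0.1490)/(1 + 0.0926) − 1 = 5.1620%
The Philippines: (1 + 0.1729)/(1 + 0.1003) − 1 = 6.5982%
Differential = 5.1620% − 6.5982% = -1.4362% → -1.44%.

-1.44%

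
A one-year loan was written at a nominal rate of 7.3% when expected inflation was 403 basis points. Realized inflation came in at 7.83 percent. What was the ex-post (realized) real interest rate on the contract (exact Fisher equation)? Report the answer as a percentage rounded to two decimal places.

Ex-post: (1 + 0.0730)/(1 + 0.0783) − 1 = -0.4915%
So the realized real rate is -0.49%.

-0.49%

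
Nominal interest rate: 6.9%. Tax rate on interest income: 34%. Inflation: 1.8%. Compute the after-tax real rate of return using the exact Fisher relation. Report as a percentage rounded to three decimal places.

After-tax nominal return = 6.9% × (1 − 0.34) = 4.5540%.
1 + r = 1.04554 / 1.01800 = 1.027053
After-tax real rate = 1.027053 − 1 → 2.705%.

2.705%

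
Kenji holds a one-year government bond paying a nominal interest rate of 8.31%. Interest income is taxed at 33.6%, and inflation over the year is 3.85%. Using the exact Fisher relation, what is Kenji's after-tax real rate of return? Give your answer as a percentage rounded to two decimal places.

After-tax nominal return = 8.31% × (1 − 0.336) = 5.51784%.
1 + r = 1.0551784 / 1.03850 = 1.016060
After-tax real rate = 1.016060 − 1 → 1.61%.

1.61%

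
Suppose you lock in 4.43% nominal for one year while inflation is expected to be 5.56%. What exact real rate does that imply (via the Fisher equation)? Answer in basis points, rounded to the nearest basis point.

-107 basis points

By the Fisher equation, 1 + r = (1 + i)/(1 + π).
1 + r = 1.04430 / 1.05560 = 0.989295
r = 0.989295 − 1 = -1.0705%, i.e. -107 basis points.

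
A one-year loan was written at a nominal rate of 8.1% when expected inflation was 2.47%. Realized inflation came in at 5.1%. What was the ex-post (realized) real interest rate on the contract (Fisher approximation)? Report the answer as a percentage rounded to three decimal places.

Ex-post: 8.1% − 5.1% = 3.000%
So the realized real rate is 3.000%.

3.000%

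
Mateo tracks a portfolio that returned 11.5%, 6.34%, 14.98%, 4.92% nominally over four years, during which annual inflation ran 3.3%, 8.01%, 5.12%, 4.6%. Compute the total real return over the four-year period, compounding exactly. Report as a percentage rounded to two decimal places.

Compound the nominal returns: 1.1150 × 1.0634 × 1.1498 × 1.0492 = 1.430382.
Compound inflation: 1.0330 × 1.0801 × 1.0512 × 1.0460 = 1.226821.
Deflate: 1.430382 / 1.226821 = 1.165925.
Total real return = 1.165925 − 1 → 16.59%.

16.59%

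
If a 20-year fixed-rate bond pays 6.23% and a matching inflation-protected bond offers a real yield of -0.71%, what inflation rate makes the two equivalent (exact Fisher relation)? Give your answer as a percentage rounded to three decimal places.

(1 + π) = (1 + i)/(1 + r) = 1.06230 / 0.99290 = 1.069896
Break-even inflation = 1.069896 − 1 → 6.990%.

6.990%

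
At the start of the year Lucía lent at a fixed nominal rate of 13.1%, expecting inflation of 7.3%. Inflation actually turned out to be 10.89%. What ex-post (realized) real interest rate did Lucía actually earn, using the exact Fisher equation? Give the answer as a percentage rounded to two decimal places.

Ex-post: (1 + 0.1310)/(1 + 0.1089) − 1 = 1.9930%
So the realized real rate is 1.99%.

1.99%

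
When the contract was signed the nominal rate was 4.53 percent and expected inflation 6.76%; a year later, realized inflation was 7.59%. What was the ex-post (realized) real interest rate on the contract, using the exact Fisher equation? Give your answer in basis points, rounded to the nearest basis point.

Ex-post: (1 + 0.0453)/(1 + 0.0759) − 1 = -2.8441%
So the realized real rate is -284 basis points.

-284 basis points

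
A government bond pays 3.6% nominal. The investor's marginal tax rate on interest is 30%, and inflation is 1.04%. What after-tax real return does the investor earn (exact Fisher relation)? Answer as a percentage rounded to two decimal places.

After-tax nominal return = 3.6% × (1 − 0.3) = 2.5200%.
1 + r = 1.02520 / 1.01040 = 1.014648
After-tax real rate = 1.014648 − 1 → 1.46%.

1.46%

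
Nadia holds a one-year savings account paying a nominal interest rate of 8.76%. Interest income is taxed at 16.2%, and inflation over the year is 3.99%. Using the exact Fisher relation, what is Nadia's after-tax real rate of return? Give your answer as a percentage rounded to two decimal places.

After-tax nominal return = 8.76% × (1 − 0.162) = 7.34088%.
1 + r = 1.0734088 / 1.03990 = 1.032223
After-tax real rate = 1.032223 − 1 → 3.22%.

3.22%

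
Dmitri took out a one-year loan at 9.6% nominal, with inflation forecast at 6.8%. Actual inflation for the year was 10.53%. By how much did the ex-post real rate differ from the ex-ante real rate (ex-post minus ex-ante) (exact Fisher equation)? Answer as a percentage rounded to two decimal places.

-3.46%

Ex-ante: (1 + 0.0960)/(1 + 0.0680) − 1 = 2.6217%
Ex-post: (1 + 0.0960)/(1 + 0.1053) − 1 = -0.8414%
Difference (ex-post − ex-ante) = -3.4631% → -3.46%.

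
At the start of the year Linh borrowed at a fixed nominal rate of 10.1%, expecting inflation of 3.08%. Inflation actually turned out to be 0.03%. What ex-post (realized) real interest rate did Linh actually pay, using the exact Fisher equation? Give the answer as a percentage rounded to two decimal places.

10.07%

Ex-post: (1 + 0.1010)/(1 + 0.0003) − 1 = 10.0670%
So the realized real rate is 10.07%.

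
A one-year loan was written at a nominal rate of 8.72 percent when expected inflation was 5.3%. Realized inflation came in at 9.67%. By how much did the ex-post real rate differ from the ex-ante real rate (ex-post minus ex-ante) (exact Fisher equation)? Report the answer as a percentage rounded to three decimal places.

-4.114%

Ex-ante: (1 + 0.0872)/(1 + 0.0530) − 1 = 3.2479%
Ex-post: (1 + 0.0872)/(1 + 0.0967) − 1 = -0.8662%
Difference (ex-post − ex-ante) = -4.1141% → -4.114%.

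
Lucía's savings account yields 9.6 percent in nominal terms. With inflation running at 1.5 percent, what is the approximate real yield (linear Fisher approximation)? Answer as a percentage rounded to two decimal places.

r ≈ i − π = 9.6% − 1.5% = 8.10%.

8.10%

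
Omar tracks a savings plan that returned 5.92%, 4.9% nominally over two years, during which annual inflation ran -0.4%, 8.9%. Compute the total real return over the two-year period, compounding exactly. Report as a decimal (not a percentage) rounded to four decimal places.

Nominal growth factor = 1.0592 × 1.0490 = 1.111101
Price-level growth factor = 0.9960 × 1.0890 = 1.084644
Real growth factor = 1.111101 / 1.084644 = 1.024392
Total real return = 1.024392 − 1 → 0.0244.

0.0244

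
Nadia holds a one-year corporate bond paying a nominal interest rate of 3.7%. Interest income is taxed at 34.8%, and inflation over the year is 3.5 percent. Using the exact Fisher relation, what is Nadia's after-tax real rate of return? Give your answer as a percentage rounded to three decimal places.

-1.051%

After-tax nominal return = 3.7% × (1 − 0.348) = 2.4124%.
1 + r = 1.024124 / 1.03500 = 0.989492
After-tax real rate = 0.989492 − 1 → -1.051%.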